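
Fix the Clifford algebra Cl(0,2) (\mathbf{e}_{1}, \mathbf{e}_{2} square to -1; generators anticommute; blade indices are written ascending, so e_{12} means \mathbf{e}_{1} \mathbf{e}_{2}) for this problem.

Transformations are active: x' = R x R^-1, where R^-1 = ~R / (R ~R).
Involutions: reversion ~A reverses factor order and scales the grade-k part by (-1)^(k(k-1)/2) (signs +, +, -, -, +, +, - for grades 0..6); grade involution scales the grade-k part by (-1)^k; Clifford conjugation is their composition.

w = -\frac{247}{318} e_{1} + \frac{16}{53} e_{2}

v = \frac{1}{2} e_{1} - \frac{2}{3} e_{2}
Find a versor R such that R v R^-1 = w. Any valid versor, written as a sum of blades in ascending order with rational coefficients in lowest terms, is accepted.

Key observation: q(v) = q(w) = -\frac{25}{36} (sandwiches preserve the norm), so R = v + w = -\frac{44}{159} e_{1} - \frac{58}{159} e_{2} works whenever it is invertible — the component of v along it is kept and (v - w)/2 reverses, sending v to w.
Answer: -\frac{44}{159} e_{1} - \frac{58}{159} e_{2}


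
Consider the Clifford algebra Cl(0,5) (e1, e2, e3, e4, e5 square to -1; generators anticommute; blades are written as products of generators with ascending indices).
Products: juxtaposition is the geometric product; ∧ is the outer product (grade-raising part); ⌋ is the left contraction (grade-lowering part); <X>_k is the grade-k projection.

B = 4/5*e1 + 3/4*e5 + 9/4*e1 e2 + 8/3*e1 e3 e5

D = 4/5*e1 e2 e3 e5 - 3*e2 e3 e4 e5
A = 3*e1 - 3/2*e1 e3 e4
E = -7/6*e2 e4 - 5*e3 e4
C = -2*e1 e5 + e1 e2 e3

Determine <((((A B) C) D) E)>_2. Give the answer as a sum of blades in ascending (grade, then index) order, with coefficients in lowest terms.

step 1: -12/5 - 27/4*e2 + 9/4*e1 e5 + 6/5*e3 e4 - 8*e3 e5 + 4*e4 e5 + 27/8*e2 e3 e4 - 9/8*e1 e3 e4 e5
step 2: 9/2 - 91/4*e1 e3 + 91/8*e1 e4 + 24/5*e1 e5 - 9/4*e3 e4 - 12/5*e1 e2 e3 + 6/5*e1 e2 e4 - 43/2*e1 e2 e5 + 9/4*e2 e3 e5 - 9/8*e2 e4 e5 - 12/5*e1 e3 e4 e5 + 43/4*e1 e2 e3 e4 e5
step 3: -681/20*e1 + 823/40*e3 - 37/20*e4 - 48/25*e5 - 36/5*e1 e2 - 96/25*e2 e3 + 48/25*e2 e4 - 499/20*e2 e5 - 318/5*e1 e3 e4 - 18/5*e1 e3 e5 - 36/5*e1 e4 e5 + 24/25*e3 e4 e5 - 72/5*e1 e2 e3 e4 + 1509/40*e1 e2 e3 e5 + 1329/20*e1 e2 e4 e5 - 22/5*e2 e3 e4 e5
step 4: 56/25 - 318*e1 + 259/120*e2 + 37/4*e3 + 823/8*e4 + 24/5*e5 - 72*e1 e2 + 84/5*e1 e3 - 42/5*e1 e4 + 3101/40*e1 e5 - 48/5*e2 e3 - 96/5*e2 e4 - 22*e2 e5 + 112/25*e3 e4 + 77/15*e3 e5 - 3493/120*e4 e5 - 371/5*e1 e2 e3 + 1589/40*e1 e2 e4 + 42/5*e1 e2 e5 + 681/4*e1 e3 e4 + 36*e1 e3 e5 - 18*e1 e4 e5 + 5761/240*e2 e3 e4 + 28/25*e2 e3 e5 + 56/25*e2 e4 e5 + 48/5*e3 e4 e5 + 36*e1 e2 e3 e4 - 1329/4*e1 e2 e3 e5 + 1509/8*e1 e2 e4 e5 - 3521/80*e1 e3 e4 e5 + 499/4*e2 e3 e4 e5 - 21/5*e1 e2 e3 e4 e5
step 5: -72*e1 e2 + 84/5*e1 e3 - 42/5*e1 e4 + 3101/40*e1 e5 - 48/5*e2 e3 - 96/5*e2 e4 - 22*e2 e5 + 112/25*e3 e4 + 77/15*e3 e5 - 3493/120*e4 e5
Answer: -72*e1 e2 + 84/5*e1 e3 - 42/5*e1 e4 + 3101/40*e1 e5 - 48/5*e2 e3 - 96/5*e2 e4 - 22*e2 e5 + 112/25*e3 e4 + 77/15*e3 e5 - 3493/120*e4 e5


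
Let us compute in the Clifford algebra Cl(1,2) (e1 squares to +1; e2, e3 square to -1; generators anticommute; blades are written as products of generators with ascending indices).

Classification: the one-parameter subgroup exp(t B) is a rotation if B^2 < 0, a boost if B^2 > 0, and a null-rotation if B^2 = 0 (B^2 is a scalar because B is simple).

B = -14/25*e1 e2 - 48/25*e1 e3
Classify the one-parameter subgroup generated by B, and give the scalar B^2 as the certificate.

B^2 term by term: the squares give (-14/25)^2*(e1 e2)^2 + (-48/25)^2*(e1 e3)^2 = 196/625*(+1) + 2304/625*(+1) = 4 (each basis 2-blade squares to minus the product of its generators' squares); cross terms between blades sharing an index anticommute and cancel. So B^2 = 4.
Answer: boost, certificate B^2 = 4. Why this suffices: the scalar 4 survives any versor conjugation, so its sign alone determines the class however B is presented.


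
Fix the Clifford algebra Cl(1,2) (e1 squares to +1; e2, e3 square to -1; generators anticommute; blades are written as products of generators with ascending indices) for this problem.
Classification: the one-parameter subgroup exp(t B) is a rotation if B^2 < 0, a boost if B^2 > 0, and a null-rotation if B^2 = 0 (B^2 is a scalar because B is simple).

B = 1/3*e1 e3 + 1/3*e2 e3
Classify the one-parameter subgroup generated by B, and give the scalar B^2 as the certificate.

B^2 term by term: the squares give (1/3)^2*(e1 e3)^2 + (1/3)^2*(e2 e3)^2 = 1/9*(+1) + 1/9*(-1) = 0 (each basis 2-blade squares to minus the product of its generators' squares); cross terms between blades sharing an index anticommute and cancel. So B^2 = 0.
Answer: null-rotation, certificate B^2 = 0. Because 0 is invariant under every versor sandwich, the classification follows from its sign alone.


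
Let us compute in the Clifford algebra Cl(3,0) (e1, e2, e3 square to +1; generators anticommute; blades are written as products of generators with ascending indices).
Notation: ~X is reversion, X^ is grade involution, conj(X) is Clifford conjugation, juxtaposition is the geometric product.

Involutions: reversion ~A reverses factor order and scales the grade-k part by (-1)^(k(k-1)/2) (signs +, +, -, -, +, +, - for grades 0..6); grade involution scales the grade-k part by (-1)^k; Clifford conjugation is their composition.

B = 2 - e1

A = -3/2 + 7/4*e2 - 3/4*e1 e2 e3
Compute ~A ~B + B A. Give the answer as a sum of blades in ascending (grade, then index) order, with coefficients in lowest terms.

first term: -3 + 3/2*e1 + 7/2*e2 + 7/4*e1 e2 - 3/4*e2 e3 + 3/2*e1 e2 e3
second term: -3 + 3/2*e1 + 7/2*e2 - 7/4*e1 e2 + 3/4*e2 e3 - 3/2*e1 e2 e3
Answer: -6 + 3*e1 + 7*e2


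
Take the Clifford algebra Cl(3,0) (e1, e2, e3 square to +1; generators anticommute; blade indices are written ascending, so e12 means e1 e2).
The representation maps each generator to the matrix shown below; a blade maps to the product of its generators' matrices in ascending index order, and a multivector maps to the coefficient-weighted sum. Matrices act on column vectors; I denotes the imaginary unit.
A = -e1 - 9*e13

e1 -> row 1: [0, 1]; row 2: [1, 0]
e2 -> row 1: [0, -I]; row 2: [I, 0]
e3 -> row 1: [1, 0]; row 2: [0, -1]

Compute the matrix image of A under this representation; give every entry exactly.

Bivector images (products of the table entries): rho(e13) = rho(e1)rho(e3) = row 1: [0, -1]; row 2: [1, 0].
M = (-1)*rho(e1) + (-9)*rho(e13), summed entrywise:
Answer: row 1: [0, 8]; row 2: [-10, 0]


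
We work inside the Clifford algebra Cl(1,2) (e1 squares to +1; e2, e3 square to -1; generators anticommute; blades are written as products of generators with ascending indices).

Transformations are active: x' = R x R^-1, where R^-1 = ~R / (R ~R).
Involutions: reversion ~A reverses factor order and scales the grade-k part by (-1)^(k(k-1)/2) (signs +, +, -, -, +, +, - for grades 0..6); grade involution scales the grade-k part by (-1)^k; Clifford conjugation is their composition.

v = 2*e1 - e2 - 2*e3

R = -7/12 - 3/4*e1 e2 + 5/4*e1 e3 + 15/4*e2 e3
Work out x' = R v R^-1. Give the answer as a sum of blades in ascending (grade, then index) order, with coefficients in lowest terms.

~R = -7/12 + 3/4*e1 e2 - 5/4*e1 e3 - 15/4*e2 e3, and R ~R = 221/18, so R^-1 = ~R / (221/18).
R v = 7/12*e1 + 115/12*e2 - 61/12*e3 + 41/4*e1 e2 e3
Answer: 143/34*e1 + 37/17*e2 + 127/34*e3


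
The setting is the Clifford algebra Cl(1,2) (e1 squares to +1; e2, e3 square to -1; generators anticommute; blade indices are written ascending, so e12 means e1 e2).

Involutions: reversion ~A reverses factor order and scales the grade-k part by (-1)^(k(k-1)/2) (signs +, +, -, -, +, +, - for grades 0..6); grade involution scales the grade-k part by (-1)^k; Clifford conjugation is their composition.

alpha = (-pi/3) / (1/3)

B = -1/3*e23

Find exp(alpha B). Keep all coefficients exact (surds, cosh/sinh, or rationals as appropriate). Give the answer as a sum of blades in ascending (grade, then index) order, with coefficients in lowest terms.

B^2 = (-1/3)^2*(e23)^2 = 1/9*(-1) = -1/9 (a basis 2-blade squares to minus the product of its generators' squares).
B^2 = -1/9 — the negative square puts this in the circular regime; l = 1/3, alpha*l = -pi/3, so exp(alpha B) = cos(-pi/3) + (sin(-pi/3)/(1/3))*B = 1/2 + (-3*sqrt(3)/2)*B.
Answer: 1/2 + sqrt(3)/2*e23


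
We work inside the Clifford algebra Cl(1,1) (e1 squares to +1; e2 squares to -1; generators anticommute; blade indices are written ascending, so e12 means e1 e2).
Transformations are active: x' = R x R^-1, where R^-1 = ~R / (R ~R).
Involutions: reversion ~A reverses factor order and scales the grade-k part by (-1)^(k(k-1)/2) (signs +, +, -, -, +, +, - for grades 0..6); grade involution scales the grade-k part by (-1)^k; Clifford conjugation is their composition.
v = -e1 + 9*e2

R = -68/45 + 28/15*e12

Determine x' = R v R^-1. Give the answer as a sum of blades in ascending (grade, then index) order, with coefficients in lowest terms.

~R = -68/45 - 28/15*e12, and R ~R = -2432/2025, so R^-1 = ~R / (-2432/2025).
R v = -688/45*e1 - 176/15*e2
Answer: -712/19*e1 - 732/19*e2


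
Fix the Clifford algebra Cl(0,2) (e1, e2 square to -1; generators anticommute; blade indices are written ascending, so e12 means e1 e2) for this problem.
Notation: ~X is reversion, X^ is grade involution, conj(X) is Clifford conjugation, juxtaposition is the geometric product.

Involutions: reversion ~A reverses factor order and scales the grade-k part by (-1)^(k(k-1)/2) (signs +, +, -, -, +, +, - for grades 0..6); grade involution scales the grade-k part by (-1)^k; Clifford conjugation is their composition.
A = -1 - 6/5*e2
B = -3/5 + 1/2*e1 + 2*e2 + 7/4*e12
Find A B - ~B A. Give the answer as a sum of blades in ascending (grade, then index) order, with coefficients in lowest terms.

first term: 3 - 13/5*e1 - 32/25*e2 - 23/20*e12
second term: 3 - 13/5*e1 - 32/25*e2 + 23/20*e12
Answer: -23/10*e12


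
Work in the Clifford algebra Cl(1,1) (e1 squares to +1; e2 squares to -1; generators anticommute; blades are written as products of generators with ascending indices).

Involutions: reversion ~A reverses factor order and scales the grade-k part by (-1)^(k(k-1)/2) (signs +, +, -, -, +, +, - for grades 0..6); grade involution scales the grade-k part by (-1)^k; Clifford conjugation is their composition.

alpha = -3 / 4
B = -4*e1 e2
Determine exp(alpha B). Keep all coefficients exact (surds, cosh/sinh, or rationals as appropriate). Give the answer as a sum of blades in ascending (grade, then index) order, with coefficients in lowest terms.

B^2 = (-4)^2*(e1 e2)^2 = 16*(+1) = 16 (a basis 2-blade squares to minus the product of its generators' squares).
B^2 = 16 — the positive square puts this in the hyperbolic regime; l = 4, alpha*l = -3, so exp(alpha B) = cosh(-3) + (sinh(-3)/4)*B = cosh(3) + (-sinh(3)/4)*B.
Answer: cosh(3) + sinh(3)*e1 e2


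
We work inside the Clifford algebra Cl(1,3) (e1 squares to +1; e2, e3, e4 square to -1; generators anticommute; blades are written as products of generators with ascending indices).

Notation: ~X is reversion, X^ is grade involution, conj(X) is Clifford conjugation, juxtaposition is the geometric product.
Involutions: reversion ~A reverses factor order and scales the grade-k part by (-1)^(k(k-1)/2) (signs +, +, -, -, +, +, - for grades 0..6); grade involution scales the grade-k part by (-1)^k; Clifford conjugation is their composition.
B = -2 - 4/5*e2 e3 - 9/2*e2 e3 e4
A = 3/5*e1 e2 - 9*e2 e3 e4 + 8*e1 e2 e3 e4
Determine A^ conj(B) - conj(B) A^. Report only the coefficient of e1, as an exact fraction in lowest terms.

first term: -81/2 - 36*e1 - 36/5*e4 - 6/5*e1 e2 - 12/25*e1 e3 - 32/5*e1 e4 + 27/10*e1 e3 e4 - 18*e2 e3 e4 - 16*e1 e2 e3 e4
second term: -81/2 + 36*e1 - 36/5*e4 - 6/5*e1 e2 + 12/25*e1 e3 - 32/5*e1 e4 - 27/10*e1 e3 e4 - 18*e2 e3 e4 - 16*e1 e2 e3 e4
Answer: -72


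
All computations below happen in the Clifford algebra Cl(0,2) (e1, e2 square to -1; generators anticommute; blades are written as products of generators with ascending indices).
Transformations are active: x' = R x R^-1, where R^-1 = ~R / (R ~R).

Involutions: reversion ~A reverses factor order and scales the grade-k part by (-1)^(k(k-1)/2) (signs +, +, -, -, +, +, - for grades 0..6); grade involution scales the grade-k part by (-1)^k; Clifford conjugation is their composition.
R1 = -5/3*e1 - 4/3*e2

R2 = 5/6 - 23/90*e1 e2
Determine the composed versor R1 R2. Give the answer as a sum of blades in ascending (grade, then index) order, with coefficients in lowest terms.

Distribute over the terms of R1 (each basis-blade product reordered to ascending indices, repeated generators contracted through their squares):
(-5/3*e1) R2 = -25/18*e1 - 23/54*e2
(-4/3*e2) R2 = 46/135*e1 - 10/9*e2
Summing the partial products and collecting blades:
Answer: -283/270*e1 - 83/54*e2


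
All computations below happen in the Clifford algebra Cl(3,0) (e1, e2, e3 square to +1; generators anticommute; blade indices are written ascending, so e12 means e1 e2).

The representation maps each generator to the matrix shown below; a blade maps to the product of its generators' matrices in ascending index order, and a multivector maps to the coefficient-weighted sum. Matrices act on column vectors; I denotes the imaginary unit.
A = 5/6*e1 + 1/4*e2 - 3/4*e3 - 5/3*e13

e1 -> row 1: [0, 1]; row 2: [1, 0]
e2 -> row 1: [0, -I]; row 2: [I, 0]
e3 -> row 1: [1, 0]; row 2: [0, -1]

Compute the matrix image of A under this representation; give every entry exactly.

Bivector images (products of the table entries): rho(e13) = rho(e1)rho(e3) = row 1: [0, -1]; row 2: [1, 0].
M = (5/6)*rho(e1) + (1/4)*rho(e2) + (-3/4)*rho(e3) + (-5/3)*rho(e13), summed entrywise:
Answer: row 1: [-3/4, 5/2 - I/4]; row 2: [-5/6 + I/4, 3/4]


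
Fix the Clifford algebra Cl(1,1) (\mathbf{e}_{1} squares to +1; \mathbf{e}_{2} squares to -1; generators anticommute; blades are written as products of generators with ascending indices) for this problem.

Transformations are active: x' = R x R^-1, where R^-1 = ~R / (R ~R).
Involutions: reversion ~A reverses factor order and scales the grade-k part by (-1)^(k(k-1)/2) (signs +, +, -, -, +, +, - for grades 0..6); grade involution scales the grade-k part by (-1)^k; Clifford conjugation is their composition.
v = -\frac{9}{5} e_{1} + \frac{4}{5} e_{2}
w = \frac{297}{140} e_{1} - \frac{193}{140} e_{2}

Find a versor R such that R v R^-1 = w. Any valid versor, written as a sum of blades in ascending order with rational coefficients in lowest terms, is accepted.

Equal squares first: v^2 = w^2 = \frac{13}{5}. Then v + w = \frac{9}{28} e_{1} - \frac{81}{140} e_{2} is a versor taking v to w, provided it is invertible.
Answer: \frac{9}{28} e_{1} - \frac{81}{140} e_{2}


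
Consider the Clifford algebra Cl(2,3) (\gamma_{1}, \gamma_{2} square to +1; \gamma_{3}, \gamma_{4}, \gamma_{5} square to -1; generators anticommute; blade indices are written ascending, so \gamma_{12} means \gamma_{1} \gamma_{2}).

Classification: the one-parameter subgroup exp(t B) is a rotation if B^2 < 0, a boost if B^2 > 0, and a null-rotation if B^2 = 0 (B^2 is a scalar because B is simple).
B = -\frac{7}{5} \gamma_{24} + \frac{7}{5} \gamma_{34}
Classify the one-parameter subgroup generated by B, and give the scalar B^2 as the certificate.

B^2 term by term: the squares give (-\frac{7}{5})^2*(\gamma_{24})^2 + (\frac{7}{5})^2*(\gamma_{34})^2 = \frac{49}{25}*(+1) + \frac{49}{25}*(-1) = 0 (each basis 2-blade squares to minus the product of its generators' squares); cross terms between blades sharing an index anticommute and cancel. So B^2 = 0.
Answer: null-rotation, certificate B^2 = 0. Certificate logic: 0 is a conjugation-invariant scalar, so its sign fixes rotation versus boost versus null-rotation outright.


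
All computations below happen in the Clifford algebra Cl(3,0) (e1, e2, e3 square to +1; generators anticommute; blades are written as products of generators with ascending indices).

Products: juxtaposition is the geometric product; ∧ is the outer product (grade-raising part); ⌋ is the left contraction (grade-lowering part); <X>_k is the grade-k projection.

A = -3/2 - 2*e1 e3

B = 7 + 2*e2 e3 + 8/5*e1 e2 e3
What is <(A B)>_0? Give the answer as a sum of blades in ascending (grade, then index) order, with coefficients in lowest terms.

step 1: -21/2 - 16/5*e2 + 4*e1 e2 - 14*e1 e3 - 3*e2 e3 - 12/5*e1 e2 e3
step 2: -21/2
Answer: -21/2


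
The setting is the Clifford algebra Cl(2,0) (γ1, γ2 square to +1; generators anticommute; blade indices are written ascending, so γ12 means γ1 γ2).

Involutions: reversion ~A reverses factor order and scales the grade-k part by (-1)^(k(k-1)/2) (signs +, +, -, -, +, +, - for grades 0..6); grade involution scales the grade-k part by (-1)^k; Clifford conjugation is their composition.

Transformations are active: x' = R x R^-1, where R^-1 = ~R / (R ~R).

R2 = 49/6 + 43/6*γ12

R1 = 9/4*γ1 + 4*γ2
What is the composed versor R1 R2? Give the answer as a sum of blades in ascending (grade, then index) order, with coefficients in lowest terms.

Distribute over the terms of R1 (each basis-blade product reordered to ascending indices, repeated generators contracted through their squares):
(9/4*γ1) R2 = 147/8*γ1 + 129/8*γ2
(4*γ2) R2 = -86/3*γ1 + 98/3*γ2
Summing the partial products and collecting blades:
Answer: -247/24*γ1 + 1171/24*γ2


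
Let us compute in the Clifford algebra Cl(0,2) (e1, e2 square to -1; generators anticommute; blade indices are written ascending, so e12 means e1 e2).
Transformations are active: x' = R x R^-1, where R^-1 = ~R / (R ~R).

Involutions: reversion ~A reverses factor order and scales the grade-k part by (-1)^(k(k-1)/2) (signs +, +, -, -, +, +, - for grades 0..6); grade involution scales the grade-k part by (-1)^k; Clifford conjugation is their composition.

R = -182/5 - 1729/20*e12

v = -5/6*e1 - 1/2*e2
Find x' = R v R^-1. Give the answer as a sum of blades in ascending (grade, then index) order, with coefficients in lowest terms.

~R = -182/5 + 1729/20*e12, and R ~R = 140777/16, so R^-1 = ~R / (140777/16).
R v = -1547/120*e1 + 10829/120*e2
Answer: 47/50*e1 - 37/150*e2


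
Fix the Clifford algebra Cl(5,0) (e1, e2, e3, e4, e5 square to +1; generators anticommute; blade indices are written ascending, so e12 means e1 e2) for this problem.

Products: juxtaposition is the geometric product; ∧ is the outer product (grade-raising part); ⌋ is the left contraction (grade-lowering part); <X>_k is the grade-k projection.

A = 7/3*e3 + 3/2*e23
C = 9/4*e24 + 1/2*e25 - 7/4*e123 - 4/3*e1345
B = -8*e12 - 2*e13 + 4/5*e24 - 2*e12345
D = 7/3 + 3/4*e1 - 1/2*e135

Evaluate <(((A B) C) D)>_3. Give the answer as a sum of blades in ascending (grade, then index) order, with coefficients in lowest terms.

step 1: 14/3*e1 - 3*e12 + 12*e13 - 6/5*e34 - 56/3*e123 + 3*e145 - 28/15*e234 - 14/3*e1245
step 2: -98/3 - 21*e2 - 109/20*e3 - 349/60*e14 + 37/5*e15 - 209/45*e23 + 16*e45 + 99/10*e124 - 347/180*e125 + 42*e134 + 28/3*e135 + 224/9*e245 - 1379/90*e345 - 27*e1234 - 6*e1235 - 197/20*e2345
step 3: -644/9 - 49/2*e1 - 46*e2 - 197/12*e3 + 349/80*e4 - 111/20*e5 + 63/4*e12 + 327/80*e13 - 637/30*e14 + 349/24*e15 - 2549/216*e23 + 297/40*e24 - 347/240*e25 + 63/2*e34 + 7*e35 + 175/3*e45 - 209/60*e123 + 1121/40*e124 - 235/108*e125 + 90*e134 + 343/9*e135 + 12*e145 + 81/4*e234 + 9/2*e235 + 3865/54*e245 - 35471/1080*e345 - 455/9*e1234 - 49/2*e1235 - 56/3*e1245 + 1379/120*e1345 - 541/30*e2345 - 591/80*e12345
step 4: -209/60*e123 + 1121/40*e124 - 235/108*e125 + 90*e134 + 343/9*e135 + 12*e145 + 81/4*e234 + 9/2*e235 + 3865/54*e245 - 35471/1080*e345
Answer: -209/60*e123 + 1121/40*e124 - 235/108*e125 + 90*e134 + 343/9*e135 + 12*e145 + 81/4*e234 + 9/2*e235 + 3865/54*e245 - 35471/1080*e345


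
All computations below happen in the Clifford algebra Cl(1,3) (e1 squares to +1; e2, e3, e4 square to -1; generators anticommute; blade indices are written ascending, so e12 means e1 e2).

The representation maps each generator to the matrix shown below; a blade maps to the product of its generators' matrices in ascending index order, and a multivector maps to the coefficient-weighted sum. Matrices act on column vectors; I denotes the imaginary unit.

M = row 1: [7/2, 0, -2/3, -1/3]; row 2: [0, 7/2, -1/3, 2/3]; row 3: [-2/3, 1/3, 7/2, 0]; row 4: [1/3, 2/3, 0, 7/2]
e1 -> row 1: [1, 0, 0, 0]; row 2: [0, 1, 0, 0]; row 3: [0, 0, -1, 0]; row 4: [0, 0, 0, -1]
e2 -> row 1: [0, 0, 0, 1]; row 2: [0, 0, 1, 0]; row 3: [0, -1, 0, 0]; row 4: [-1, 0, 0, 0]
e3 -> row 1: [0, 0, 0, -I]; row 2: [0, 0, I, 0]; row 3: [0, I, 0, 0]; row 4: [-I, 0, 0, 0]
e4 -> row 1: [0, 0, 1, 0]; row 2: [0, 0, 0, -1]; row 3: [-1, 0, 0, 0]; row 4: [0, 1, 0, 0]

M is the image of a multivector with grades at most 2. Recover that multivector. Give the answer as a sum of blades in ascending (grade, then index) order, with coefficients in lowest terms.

Method: the blade images are trace-orthogonal — tr(rho(e_A) rho(e_B)^-1) = 4 if A = B and 0 otherwise — and rho(e_A)^-1 = (e_A)^2 * rho(e_A) with (e_A)^2 = +1 or -1, so the coefficient of e_A in the preimage is (e_A)^2 * tr(M rho(e_A))/4.
Nonzero projections over blades of grade <= 2: 1: (1)^2 = +1, tr(M 1) = 14, coefficient 7/2; e2: (e2)^2 = -1, tr(M rho(e2)) = 4/3, coefficient -1/3; e14: (e14)^2 = +1, tr(M rho(e14)) = -8/3, coefficient -2/3. Every other blade of grade <= 2 projects to 0.
Answer: 7/2 - 1/3*e2 - 2/3*e14


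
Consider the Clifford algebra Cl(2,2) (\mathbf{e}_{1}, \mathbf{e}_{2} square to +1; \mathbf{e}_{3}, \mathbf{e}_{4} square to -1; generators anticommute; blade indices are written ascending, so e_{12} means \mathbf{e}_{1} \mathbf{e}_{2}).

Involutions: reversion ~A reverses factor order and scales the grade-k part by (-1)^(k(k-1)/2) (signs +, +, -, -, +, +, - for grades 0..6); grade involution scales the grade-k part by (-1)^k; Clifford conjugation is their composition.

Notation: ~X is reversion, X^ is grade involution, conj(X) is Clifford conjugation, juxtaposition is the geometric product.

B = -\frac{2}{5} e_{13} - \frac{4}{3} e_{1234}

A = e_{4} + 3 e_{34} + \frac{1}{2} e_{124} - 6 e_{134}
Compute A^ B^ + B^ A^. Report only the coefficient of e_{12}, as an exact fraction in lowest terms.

first term: 8 e_{2} - \frac{2}{3} e_{3} - \frac{12}{5} e_{4} + 4 e_{12} - \frac{6}{5} e_{14} + \frac{4}{3} e_{123} + \frac{2}{5} e_{134} - \frac{1}{5} e_{234}
second term: -8 e_{2} + \frac{2}{3} e_{3} - \frac{12}{5} e_{4} + 4 e_{12} + \frac{6}{5} e_{14} - \frac{4}{3} e_{123} + \frac{2}{5} e_{134} + \frac{1}{5} e_{234}
Answer: 8


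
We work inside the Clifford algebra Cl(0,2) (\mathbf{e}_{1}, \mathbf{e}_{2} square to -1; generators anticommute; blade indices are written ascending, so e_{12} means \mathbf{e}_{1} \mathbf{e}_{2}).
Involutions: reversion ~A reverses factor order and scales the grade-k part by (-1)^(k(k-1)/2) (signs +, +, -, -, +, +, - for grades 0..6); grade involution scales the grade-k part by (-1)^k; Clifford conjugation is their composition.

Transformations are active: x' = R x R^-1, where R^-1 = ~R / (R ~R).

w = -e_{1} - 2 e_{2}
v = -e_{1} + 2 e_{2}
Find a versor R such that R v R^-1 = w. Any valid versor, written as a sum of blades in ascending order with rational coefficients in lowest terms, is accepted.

Equal squares first: v^2 = w^2 = -5. Then v + w = -2 e_{1} is a versor taking v to w, provided it is invertible.
Answer: -2 e_{1}


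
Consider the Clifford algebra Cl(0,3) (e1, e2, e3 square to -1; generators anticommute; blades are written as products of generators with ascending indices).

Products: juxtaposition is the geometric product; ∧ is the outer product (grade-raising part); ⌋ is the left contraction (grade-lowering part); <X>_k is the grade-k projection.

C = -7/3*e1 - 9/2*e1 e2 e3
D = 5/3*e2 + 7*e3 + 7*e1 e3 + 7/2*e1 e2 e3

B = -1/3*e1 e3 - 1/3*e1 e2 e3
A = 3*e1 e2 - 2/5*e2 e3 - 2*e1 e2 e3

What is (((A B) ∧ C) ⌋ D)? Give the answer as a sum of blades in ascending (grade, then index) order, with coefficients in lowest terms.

step 1: 2/3 - 2/15*e1 + 2/3*e2 + e3 - 2/15*e1 e2 - e2 e3
step 2: -14/9*e1 + 14/9*e1 e2 + 7/3*e1 e3 - 2/3*e1 e2 e3
step 3: -56/3 + 49/6*e2 + 49/9*e3 + 49/9*e2 e3
Answer: -56/3 + 49/6*e2 + 49/9*e3 + 49/9*e2 e3


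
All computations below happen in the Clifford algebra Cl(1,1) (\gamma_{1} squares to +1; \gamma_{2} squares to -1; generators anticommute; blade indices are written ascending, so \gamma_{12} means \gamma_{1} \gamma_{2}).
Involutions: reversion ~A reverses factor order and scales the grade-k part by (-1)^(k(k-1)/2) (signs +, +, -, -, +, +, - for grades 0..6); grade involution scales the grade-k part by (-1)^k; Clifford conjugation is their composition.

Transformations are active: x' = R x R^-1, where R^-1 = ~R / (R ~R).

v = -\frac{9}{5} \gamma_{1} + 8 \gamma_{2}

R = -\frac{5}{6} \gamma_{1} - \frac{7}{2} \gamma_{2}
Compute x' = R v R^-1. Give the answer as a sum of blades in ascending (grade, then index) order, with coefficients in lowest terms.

~R = -\frac{5}{6} \gamma_{1} - \frac{7}{2} \gamma_{2}, and R ~R = -\frac{104}{9}, so R^-1 = ~R / (-\frac{104}{9}).
R v = \frac{59}{2} - \frac{389}{30} \gamma_{12}
Answer: \frac{6297}{1040} \gamma_{1} + \frac{2053}{208} \gamma_{2}


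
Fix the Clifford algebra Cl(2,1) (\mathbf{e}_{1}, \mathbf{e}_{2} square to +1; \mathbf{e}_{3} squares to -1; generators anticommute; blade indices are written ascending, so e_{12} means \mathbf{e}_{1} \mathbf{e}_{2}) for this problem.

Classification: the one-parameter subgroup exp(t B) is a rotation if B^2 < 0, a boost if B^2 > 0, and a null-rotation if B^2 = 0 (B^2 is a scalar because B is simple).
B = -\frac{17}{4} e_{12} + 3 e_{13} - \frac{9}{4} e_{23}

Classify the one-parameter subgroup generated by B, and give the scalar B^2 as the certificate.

B^2 term by term: the squares give (-\frac{17}{4})^2*(e_{12})^2 + (3)^2*(e_{13})^2 + (-\frac{9}{4})^2*(e_{23})^2 = \frac{289}{16}*(-1) + 9*(+1) + \frac{81}{16}*(+1) = -4 (each basis 2-blade squares to minus the product of its generators' squares); cross terms between blades sharing an index anticommute and cancel. So B^2 = -4.
Answer: rotation, certificate B^2 = -4. The class reads off the invariant scalar -4 directly.


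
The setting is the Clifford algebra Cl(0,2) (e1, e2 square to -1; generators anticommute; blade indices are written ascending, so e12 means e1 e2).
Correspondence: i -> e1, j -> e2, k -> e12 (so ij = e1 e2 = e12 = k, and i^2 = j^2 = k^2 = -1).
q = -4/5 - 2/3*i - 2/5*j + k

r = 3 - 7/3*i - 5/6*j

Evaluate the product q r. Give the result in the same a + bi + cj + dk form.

In blades: q = -4/5 - 2/3*e1 - 2/5*e2 + e12, r = 3 - 7/3*e1 - 5/6*e2.
Distribute q over r term by term (generator squares from the signature, products reordered to ascending indices): (-4/5)*r = -12/5 + 28/15*e1 + 2/3*e2; (-2/3*e1)*r = -14/9 - 2*e1 + 5/9*e12; (-2/5*e2)*r = -1/3 - 6/5*e2 - 14/15*e12; (e12)*r = 5/6*e1 - 7/3*e2 + 3*e12.
Sum: -193/45 + 7/10*e1 - 43/15*e2 + 118/45*e12; translating back through the correspondence:
Answer: -193/45 + 7/10*i - 43/15*j + 118/45*k


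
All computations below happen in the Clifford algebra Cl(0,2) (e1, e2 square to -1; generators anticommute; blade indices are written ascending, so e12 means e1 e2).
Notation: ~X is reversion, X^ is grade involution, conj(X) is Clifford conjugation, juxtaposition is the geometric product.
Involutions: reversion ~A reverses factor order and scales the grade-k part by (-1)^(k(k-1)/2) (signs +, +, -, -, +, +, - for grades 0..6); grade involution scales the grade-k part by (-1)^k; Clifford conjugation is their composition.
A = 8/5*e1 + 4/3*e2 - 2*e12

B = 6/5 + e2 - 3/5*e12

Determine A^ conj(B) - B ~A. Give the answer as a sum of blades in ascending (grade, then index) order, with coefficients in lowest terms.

first term: -2/15 - 118/25*e1 - 16/25*e2 - 4/5*e12
second term: -2/15 + 118/25*e1 + 16/25*e2 + 4/5*e12
Answer: -236/25*e1 - 32/25*e2 - 8/5*e12


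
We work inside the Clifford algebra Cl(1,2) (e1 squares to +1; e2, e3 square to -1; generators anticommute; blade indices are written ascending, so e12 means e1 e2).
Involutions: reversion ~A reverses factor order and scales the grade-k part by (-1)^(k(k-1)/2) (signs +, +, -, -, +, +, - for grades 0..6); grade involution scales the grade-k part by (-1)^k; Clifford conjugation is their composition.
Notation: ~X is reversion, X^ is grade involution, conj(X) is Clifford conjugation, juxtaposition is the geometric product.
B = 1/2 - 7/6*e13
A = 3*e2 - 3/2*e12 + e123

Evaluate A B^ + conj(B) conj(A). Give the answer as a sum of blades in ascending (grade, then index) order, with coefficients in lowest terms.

first term: 8/3*e2 - 3/4*e12 - 7/4*e23 + 4*e123
second term: -8/3*e2 + 3/4*e12 + 7/4*e23 + 4*e123
Answer: 8*e123


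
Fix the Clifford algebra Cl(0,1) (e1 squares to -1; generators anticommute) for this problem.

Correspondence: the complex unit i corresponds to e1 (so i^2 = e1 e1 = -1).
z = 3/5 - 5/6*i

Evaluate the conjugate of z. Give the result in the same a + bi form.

In blades: z = 3/5 - 5/6*e1.
Conjugation here is Clifford conjugation: the scalar is fixed and the grade-1 and grade-2 blades all flip sign, giving 3/5 + 5/6*e1; translating back:
Answer: 3/5 + 5/6*i


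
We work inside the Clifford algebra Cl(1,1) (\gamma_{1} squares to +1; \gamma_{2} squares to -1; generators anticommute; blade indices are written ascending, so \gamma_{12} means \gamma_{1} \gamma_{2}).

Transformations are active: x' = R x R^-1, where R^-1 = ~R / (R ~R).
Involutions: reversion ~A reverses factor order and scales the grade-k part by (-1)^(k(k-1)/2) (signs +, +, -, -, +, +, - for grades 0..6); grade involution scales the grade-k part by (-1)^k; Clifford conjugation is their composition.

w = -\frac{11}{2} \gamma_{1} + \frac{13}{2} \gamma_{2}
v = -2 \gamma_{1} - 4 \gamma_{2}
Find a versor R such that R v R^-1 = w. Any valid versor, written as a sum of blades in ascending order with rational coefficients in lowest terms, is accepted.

Key observation: q(v) = q(w) = -12 (sandwiches preserve the norm), so R = v + w = -\frac{15}{2} \gamma_{1} + \frac{5}{2} \gamma_{2} works whenever it is invertible — the component of v along it is kept and (v - w)/2 reverses, sending v to w.
Answer: -\frac{15}{2} \gamma_{1} + \frac{5}{2} \gamma_{2}


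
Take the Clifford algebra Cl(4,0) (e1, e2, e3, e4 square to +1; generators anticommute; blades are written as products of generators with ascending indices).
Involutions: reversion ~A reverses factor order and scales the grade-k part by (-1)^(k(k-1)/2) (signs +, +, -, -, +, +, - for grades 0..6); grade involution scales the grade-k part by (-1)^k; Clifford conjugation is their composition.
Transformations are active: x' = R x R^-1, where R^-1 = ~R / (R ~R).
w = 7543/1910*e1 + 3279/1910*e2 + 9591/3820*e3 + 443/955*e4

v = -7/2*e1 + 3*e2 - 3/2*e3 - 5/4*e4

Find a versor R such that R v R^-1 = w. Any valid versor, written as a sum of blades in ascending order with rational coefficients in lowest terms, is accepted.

R = v + w = 429/955*e1 + 9009/1910*e2 + 3861/3820*e3 - 3003/3820*e4 works: the equal norms (401/16) guarantee its sandwich swaps v into w.
Answer: 429/955*e1 + 9009/1910*e2 + 3861/3820*e3 - 3003/3820*e4


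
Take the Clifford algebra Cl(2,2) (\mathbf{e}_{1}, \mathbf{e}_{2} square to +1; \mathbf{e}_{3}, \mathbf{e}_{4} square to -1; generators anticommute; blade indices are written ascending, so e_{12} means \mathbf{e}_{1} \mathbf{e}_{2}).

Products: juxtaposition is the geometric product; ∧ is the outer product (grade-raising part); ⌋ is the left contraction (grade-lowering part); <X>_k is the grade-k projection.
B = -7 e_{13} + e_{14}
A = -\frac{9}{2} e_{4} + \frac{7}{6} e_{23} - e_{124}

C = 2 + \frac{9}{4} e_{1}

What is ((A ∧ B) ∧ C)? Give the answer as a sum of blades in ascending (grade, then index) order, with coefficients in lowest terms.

step 1: \frac{63}{2} e_{134} + \frac{7}{6} e_{1234}
step 2: 63 e_{134} + \frac{7}{3} e_{1234}
Answer: 63 e_{134} + \frac{7}{3} e_{1234}


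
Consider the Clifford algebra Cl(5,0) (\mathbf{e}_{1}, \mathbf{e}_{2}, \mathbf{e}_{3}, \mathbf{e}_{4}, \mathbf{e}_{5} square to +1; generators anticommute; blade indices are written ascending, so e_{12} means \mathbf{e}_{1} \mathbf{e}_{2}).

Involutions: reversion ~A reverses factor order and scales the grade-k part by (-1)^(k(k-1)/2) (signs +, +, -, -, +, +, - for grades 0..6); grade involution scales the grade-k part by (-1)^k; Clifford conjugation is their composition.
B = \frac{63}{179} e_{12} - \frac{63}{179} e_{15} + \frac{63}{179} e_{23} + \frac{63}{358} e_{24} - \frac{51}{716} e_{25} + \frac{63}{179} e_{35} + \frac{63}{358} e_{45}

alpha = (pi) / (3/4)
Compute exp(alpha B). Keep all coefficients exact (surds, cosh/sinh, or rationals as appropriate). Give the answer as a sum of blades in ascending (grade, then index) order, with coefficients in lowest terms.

B^2 term by term: the squares give (\frac{63}{179})^2*(e_{12})^2 + (-\frac{63}{179})^2*(e_{15})^2 + (\frac{63}{179})^2*(e_{23})^2 + (\frac{63}{358})^2*(e_{24})^2 + (-\frac{51}{716})^2*(e_{25})^2 + (\frac{63}{179})^2*(e_{35})^2 + (\frac{63}{358})^2*(e_{45})^2 = \frac{3969}{32041}*(-1) + \frac{3969}{32041}*(-1) + \frac{3969}{32041}*(-1) + \frac{3969}{128164}*(-1) + \frac{2601}{512656}*(-1) + \frac{3969}{32041}*(-1) + \frac{3969}{128164}*(-1) = -\frac{9}{16} (each basis 2-blade squares to minus the product of its generators' squares); cross terms between blades sharing an index anticommute and cancel; the commuting (index-disjoint) pairs give grade-4 terms 2*c*c'*(blade product), which cancel blade by blade — e_{1235}: \frac{7938}{32041} - \frac{7938}{32041} = 0; e_{1245}: \frac{3969}{32041} - \frac{3969}{32041} = 0; e_{2345}: \frac{3969}{32041} - \frac{3969}{32041} = 0 — confirming B is simple. So B^2 = -\frac{9}{16}.
B^2 = -\frac{9}{16} — since the square is negative, the closed form is circular: l = \frac{3}{4}, alpha*l = \pi, so exp(alpha B) = cos(\pi) + (sin(\pi)/(\frac{3}{4}))*B = -1 + (0)*B.
Answer: -1


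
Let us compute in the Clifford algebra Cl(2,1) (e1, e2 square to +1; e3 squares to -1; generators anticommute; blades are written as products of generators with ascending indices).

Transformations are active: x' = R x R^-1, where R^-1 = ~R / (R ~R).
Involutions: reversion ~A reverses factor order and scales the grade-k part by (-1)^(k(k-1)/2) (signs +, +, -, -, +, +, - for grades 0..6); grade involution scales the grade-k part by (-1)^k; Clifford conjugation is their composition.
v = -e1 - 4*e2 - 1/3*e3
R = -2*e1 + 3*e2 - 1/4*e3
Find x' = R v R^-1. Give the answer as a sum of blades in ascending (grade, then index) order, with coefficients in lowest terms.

~R = -2*e1 + 3*e2 - 1/4*e3, and R ~R = 207/16, so R^-1 = ~R / (207/16).
R v = -121/12 + 11*e1 e2 + 5/12*e1 e3 - 2*e2 e3
Answer: 2557/621*e1 - 140/207*e2 + 449/621*e3


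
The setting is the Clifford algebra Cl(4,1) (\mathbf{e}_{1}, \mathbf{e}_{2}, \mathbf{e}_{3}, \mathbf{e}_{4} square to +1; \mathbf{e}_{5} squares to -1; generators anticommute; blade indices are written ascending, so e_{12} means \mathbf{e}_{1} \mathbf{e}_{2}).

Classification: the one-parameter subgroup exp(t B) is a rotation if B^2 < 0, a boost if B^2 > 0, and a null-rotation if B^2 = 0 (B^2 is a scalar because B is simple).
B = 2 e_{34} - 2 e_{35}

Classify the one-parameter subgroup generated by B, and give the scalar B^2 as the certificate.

B^2 term by term: the squares give (2)^2*(e_{34})^2 + (-2)^2*(e_{35})^2 = 4*(-1) + 4*(+1) = 0 (each basis 2-blade squares to minus the product of its generators' squares); cross terms between blades sharing an index anticommute and cancel. So B^2 = 0.
Answer: null-rotation, certificate B^2 = 0. The class reads off the invariant scalar 0 directly.


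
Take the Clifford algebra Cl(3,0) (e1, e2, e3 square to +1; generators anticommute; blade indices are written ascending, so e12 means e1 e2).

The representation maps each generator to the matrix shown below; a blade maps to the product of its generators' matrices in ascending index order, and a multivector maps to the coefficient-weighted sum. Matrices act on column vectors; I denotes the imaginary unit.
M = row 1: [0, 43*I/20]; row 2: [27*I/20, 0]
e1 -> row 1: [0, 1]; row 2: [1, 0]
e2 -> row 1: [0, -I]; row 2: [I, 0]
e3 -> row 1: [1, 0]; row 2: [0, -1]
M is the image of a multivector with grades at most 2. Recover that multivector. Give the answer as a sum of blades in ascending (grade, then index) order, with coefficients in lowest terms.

Method: 1, rho(e1), rho(e2), rho(e3) form a trace-orthogonal basis of the 2x2 complex matrices (tr(X Y) = 2 if X = Y, else 0), so M = m0*1 + m1*rho(e1) + m2*rho(e2) + m3*rho(e3) with m0 = tr(M)/2 = 0, m1 = tr(M rho(e1))/2 = 7*I/4, m2 = tr(M rho(e2))/2 = -2/5, m3 = tr(M rho(e3))/2 = 0.
Multiplying table entries, the bivector images are rho(e12) = I*rho(e3), rho(e13) = -I*rho(e2), rho(e23) = I*rho(e1); with real blade coefficients the real parts of m0..m3 are the coefficients of 1, e1, e2, e3 and the imaginary parts give the bivectors (e23: Im m1, e13: -Im m2, e12: Im m3).
Answer: -2/5*e2 + 7/4*e23


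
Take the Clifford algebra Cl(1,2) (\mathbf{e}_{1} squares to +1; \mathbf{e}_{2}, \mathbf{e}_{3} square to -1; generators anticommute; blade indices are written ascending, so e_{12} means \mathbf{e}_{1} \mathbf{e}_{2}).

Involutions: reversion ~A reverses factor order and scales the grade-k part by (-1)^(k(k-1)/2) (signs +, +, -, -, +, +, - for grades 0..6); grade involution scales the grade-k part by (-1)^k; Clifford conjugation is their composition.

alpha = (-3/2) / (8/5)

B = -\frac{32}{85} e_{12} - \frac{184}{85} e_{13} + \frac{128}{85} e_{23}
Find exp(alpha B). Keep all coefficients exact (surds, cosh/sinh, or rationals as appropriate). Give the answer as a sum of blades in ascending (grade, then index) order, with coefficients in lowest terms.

B^2 term by term: the squares give (-\frac{32}{85})^2*(e_{12})^2 + (-\frac{184}{85})^2*(e_{13})^2 + (\frac{128}{85})^2*(e_{23})^2 = \frac{1024}{7225}*(+1) + \frac{33856}{7225}*(+1) + \frac{16384}{7225}*(-1) = \frac{64}{25} (each basis 2-blade squares to minus the product of its generators' squares); cross terms between blades sharing an index anticommute and cancel. So B^2 = \frac{64}{25}.
B^2 = \frac{64}{25} — hyperbolic case — the even/odd split gives cosh and sinh: l = \frac{8}{5}, alpha*l = - \frac{3}{2}, so exp(alpha B) = cosh(- \frac{3}{2}) + (sinh(- \frac{3}{2})/(\frac{8}{5}))*B = \cosh{\left(\frac{3}{2} \right)} + (- \frac{5 \sinh{\left(\frac{3}{2} \right)}}{8})*B.
Answer: \cosh{\left(\frac{3}{2} \right)} + \frac{4 \sinh{\left(\frac{3}{2} \right)}}{17} e_{12} + \frac{23 \sinh{\left(\frac{3}{2} \right)}}{17} e_{13} - \frac{16 \sinh{\left(\frac{3}{2} \right)}}{17} e_{23}


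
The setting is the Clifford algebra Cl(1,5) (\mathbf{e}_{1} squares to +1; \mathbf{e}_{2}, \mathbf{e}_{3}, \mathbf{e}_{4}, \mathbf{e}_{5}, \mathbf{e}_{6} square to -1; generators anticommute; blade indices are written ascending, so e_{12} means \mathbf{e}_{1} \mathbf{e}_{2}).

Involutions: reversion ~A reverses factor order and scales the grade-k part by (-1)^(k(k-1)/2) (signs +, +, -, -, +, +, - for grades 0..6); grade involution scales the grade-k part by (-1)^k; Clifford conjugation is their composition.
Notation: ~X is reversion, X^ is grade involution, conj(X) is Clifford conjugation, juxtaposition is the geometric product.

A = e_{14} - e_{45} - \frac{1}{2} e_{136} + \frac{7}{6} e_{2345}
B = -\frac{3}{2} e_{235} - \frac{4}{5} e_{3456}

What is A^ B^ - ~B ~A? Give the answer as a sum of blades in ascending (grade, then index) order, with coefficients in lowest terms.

first term: \frac{7}{4} e_{4} - \frac{14}{15} e_{26} - \frac{4}{5} e_{36} + \frac{2}{5} e_{145} + \frac{3}{2} e_{234} - \frac{3}{4} e_{1256} - \frac{4}{5} e_{1356} + \frac{3}{2} e_{12345}
second term: -\frac{7}{4} e_{4} + \frac{14}{15} e_{26} + \frac{4}{5} e_{36} + \frac{2}{5} e_{145} + \frac{3}{2} e_{234} - \frac{3}{4} e_{1256} - \frac{4}{5} e_{1356} - \frac{3}{2} e_{12345}
Answer: \frac{7}{2} e_{4} - \frac{28}{15} e_{26} - \frac{8}{5} e_{36} + 3 e_{12345}


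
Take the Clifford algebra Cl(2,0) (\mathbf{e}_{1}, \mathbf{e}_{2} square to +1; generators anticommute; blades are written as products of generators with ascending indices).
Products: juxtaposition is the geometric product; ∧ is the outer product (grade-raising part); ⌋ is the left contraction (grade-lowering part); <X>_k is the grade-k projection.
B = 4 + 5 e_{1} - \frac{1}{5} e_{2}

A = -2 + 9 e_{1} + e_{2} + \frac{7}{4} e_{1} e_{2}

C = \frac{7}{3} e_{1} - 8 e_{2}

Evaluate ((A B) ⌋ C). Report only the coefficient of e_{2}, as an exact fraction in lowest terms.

step 1: \frac{184}{5} + \frac{513}{20} e_{1} - \frac{87}{20} e_{2} + \frac{1}{5} e_{1} e_{2}
step 2: \frac{1893}{20} + \frac{1288}{15} e_{1} - \frac{1472}{5} e_{2}
Answer: -\frac{1472}{5}
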